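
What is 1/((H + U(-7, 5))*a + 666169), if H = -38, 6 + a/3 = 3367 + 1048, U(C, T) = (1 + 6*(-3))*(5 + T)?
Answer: -1/2085047 ≈ -4.7961e-7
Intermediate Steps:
U(C, T) = -85 - 17*T (U(C, T) = (1 - 18)*(5 + T) = -17*(5 + T) = -85 - 17*T)
a = 13227 (a = -18 + 3*(3367 + 1048) = -18 + 3*4415 = -18 + 13245 = 13227)
1/((H + U(-7, 5))*a + 666169) = 1/((-38 + (-85 - 17*5))*13227 + 666169) = 1/((-38 + (-85 - 85))*13227 + 666169) = 1/((-38 - 170)*13227 + 666169) = 1/(-208*13227 + 666169) = 1/(-2751216 + 666169) = 1/(-2085047) = -1/2085047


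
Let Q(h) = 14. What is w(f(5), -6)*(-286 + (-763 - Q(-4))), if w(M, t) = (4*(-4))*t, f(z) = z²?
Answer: -102048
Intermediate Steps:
w(M, t) = -16*t
w(f(5), -6)*(-286 + (-763 - Q(-4))) = (-16*(-6))*(-286 + (-763 - 1*14)) = 96*(-286 + (-763 - 14)) = 96*(-286 - 777) = 96*(-1063) = -102048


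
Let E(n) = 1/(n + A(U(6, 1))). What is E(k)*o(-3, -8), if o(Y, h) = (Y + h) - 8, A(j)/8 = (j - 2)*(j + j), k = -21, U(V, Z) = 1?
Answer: 19/37 ≈ 0.51351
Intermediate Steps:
A(j) = 16*j*(-2 + j) (A(j) = 8*((j - 2)*(j + j)) = 8*((-2 + j)*(2*j)) = 8*(2*j*(-2 + j)) = 16*j*(-2 + j))
o(Y, h) = -8 + Y + h
E(n) = 1/(-16 + n) (E(n) = 1/(n + 16*1*(-2 + 1)) = 1/(n + 16*1*(-1)) = 1/(n - 16) = 1/(-16 + n))
E(k)*o(-3, -8) = (-8 - 3 - 8)/(-16 - 21) = -19/(-37) = -1/37*(-19) = 19/37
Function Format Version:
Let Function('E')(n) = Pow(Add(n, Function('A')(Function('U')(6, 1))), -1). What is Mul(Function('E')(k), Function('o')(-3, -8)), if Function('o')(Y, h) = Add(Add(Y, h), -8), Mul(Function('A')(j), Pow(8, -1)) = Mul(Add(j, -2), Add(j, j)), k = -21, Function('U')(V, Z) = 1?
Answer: Rational(19, 37) ≈ 0.51351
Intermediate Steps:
Function('A')(j) = Mul(16, j, Add(-2, j)) (Function('A')(j) = Mul(8, Mul(Add(j, -2), Add(j, j))) = Mul(8, Mul(Add(-2, j), Mul(2, j))) = Mul(8, Mul(2, j, Add(-2, j))) = Mul(16, j, Add(-2, j)))
Function('o')(Y, h) = Add(-8, Y, h)
Function('E')(n) = Pow(Add(-16, n), -1) (Function('E')(n) = Pow(Add(n, Mul(16, 1, Add(-2, 1))), -1) = Pow(Add(n, Mul(16, 1, -1)), -1) = Pow(Add(n, -16), -1) = Pow(Add(-16, n), -1))
Mul(Function('E')(k), Function('o')(-3, -8)) = Mul(Pow(Add(-16, -21), -1), Add(-8, -3, -8)) = Mul(Pow(-37, -1), -19) = Mul(Rational(-1, 37), -19) = Rational(19, 37)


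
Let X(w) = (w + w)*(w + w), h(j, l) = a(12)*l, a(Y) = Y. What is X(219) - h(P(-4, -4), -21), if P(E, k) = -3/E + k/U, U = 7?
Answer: 192096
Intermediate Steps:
P(E, k) = -3/E + k/7
h(j, l) = 12*l
X(w) = 4*w² (X(w) = (2*w)*(2*w) = 4*w²)
X(219) - h(P(-4, -4), -21) = 4*219² - 12*(-21) = 4*47961 - 1*(-252) = 191844 + 252 = 192096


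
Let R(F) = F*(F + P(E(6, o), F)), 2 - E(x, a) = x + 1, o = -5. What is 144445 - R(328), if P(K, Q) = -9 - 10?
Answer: 43093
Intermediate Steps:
E(x, a) = 1 - x (E(x, a) = 2 - (x + 1) = 2 - (1 + x) = 2 + (-1 - x) = 1 - x)
P(K, Q) = -19
R(F) = F*(-19 + F) (R(F) = F*(F - 19) = F*(-19 + F))
144445 - R(328) = 144445 - 328*(-19 + 328) = 144445 - 328*309 = 144445 - 1*101352 = 144445 - 101352 = 43093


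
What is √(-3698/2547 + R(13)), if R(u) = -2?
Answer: 2*I*√622034/849 ≈ 1.8579*I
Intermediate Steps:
√(-3698/2547 + R(13)) = √(-3698/2547 - 2) = √(-8792/2547) = 2*I*√622034/849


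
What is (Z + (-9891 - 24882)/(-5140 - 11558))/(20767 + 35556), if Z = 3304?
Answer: 18401655/313493818 ≈ 0.058699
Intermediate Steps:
(Z + (-9891 - 24882)/(-5140 - 11558))/(20767 + 35556) = (3304 + (-9891 - 24882)/(-5140 - 11558))/(20767 + 35556) = (3304 - 34773/(-16698))/56323 = (3304 - 34773*(-1/16698))*(1/56323) = (3304 + 11591/5566)*(1/56323) = (18401655/5566)*(1/56323) = 18401655/313493818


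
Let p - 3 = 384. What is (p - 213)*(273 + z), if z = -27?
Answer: 42804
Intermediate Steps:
p = 387 (p = 3 + 384 = 387)
(p - 213)*(273 + z) = (387 - 213)*(273 - 27) = 174*246 = 42804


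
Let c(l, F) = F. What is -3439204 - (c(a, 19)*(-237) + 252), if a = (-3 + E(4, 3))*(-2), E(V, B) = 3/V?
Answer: -3434953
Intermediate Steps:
a = 9/2 (a = (-3 + 3/4)*(-2) = (-3 + 3*(¼))*(-2) = (-3 + ¾)*(-2) = -9/4*(-2) = 9/2 ≈ 4.5000)
-3439204 - (c(a, 19)*(-237) + 252) = -3439204 - (19*(-237) + 252) = -3439204 - (-4503 + 252) = -3439204 - 1*(-4251) = -3439204 + 4251 = -3434953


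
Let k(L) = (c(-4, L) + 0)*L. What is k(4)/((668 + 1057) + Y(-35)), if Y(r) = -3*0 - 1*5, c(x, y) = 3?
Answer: 3/430 ≈ 0.0069767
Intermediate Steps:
Y(r) = -5 (Y(r) = 0 - 5 = -5)
k(L) = 3*L (k(L) = (3 + 0)*L = 3*L)
k(4)/((668 + 1057) + Y(-35)) = (3*4)/((668 + 1057) - 5) = 12/(1725 - 5) = 12/1720 = 12*(1/1720) = 3/430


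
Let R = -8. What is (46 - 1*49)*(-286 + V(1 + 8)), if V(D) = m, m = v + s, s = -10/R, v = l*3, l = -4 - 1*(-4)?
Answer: 3417/4 ≈ 854.25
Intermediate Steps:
l = 0 (l = -4 + 4 = 0)
v = 0 (v = 0*3 = 0)
s = 5/4 (s = -10/(-8) = -10*(-1/8) = 5/4 ≈ 1.2500)
m = 5/4 (m = 0 + 5/4 = 5/4 ≈ 1.2500)
V(D) = 5/4
(46 - 1*49)*(-286 + V(1 + 8)) = (46 - 1*49)*(-286 + 5/4) = (46 - 49)*(-1139/4) = -3*(-1139/4) = 3417/4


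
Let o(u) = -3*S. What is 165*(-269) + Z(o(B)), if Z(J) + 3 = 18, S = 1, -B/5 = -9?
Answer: -44370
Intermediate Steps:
B = 45 (B = -5*(-9) = 45)
o(u) = -3 (o(u) = -3*1 = -3)
Z(J) = 15 (Z(J) = -3 + 18 = 15)
165*(-269) + Z(o(B)) = 165*(-269) + 15 = -44385 + 15 = -44370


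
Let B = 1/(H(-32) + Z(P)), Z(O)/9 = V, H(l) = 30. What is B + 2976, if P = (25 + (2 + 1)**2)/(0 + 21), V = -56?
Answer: 1410623/474 ≈ 2976.0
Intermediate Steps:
P = 34/21 (P = (25 + 3**2)/21 = (25 + 9)*(1/21) = 34*(1/21) = 34/21 ≈ 1.6190)
Z(O) = -504 (Z(O) = 9*(-56) = -504)
B = -1/474 (B = 1/(30 - 504) = 1/(-474) = -1/474 ≈ -0.0021097)
B + 2976 = -1/474 + 2976 = 1410623/474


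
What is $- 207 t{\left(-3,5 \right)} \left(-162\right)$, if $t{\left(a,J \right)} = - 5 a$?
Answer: $503010$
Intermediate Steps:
$- 207 t{\left(-3,5 \right)} \left(-162\right) = - 207 \left(\left(-5\right) \left(-3\right)\right) \left(-162\right) = \left(-207\right) 15 \left(-162\right) = \left(-3105\right) \left(-162\right) = 503010$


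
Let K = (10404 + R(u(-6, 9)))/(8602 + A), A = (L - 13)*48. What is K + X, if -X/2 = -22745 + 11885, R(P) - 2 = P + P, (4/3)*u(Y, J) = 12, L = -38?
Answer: 66837652/3077 ≈ 21722.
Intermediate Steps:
u(Y, J) = 9 (u(Y, J) = (¾)*12 = 9)
A = -2448 (A = (-38 - 13)*48 = -51*48 = -2448)
R(P) = 2 + 2*P (R(P) = 2 + (P + P) = 2 + 2*P)
K = 5212/3077 (K = (10404 + (2 + 2*9))/(8602 - 2448) = (10404 + (2 + 18))/6154 = (10404 + 20)*(1/6154) = 10424*(1/6154) = 5212/3077 ≈ 1.6939)
X = 21720 (X = -2*(-22745 + 11885) = -2*(-10860) = 21720)
K + X = 5212/3077 + 21720 = 66837652/3077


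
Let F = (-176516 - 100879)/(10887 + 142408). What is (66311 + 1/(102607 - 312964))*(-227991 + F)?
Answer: -10833759046028500472/716592807 ≈ -1.5118e+10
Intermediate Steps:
F = -55479/30659 (F = -277395/153295 = -277395*1/153295 = -55479/30659 ≈ -1.8095)
(66311 + 1/(102607 - 312964))*(-227991 + F) = (66311 + 1/(102607 - 312964))*(-227991 - 55479/30659) = (66311 + 1/(-210357))*(-6990031548/30659) = (66311 - 1/210357)*(-6990031548/30659) = (13948983026/210357)*(-6990031548/30659) = -10833759046028500472/716592807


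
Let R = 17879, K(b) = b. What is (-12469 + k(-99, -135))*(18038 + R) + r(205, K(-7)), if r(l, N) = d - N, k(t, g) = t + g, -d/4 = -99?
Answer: -456253248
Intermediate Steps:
d = 396 (d = -4*(-99) = 396)
k(t, g) = g + t
r(l, N) = 396 - N
(-12469 + k(-99, -135))*(18038 + R) + r(205, K(-7)) = (-12469 + (-135 - 99))*(18038 + 17879) + (396 - 1*(-7)) = (-12469 - 234)*35917 + (396 + 7) = -12703*35917 + 403 = -456253651 + 403 = -456253248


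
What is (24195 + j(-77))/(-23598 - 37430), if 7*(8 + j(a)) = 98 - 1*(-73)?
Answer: -2230/5621 ≈ -0.39673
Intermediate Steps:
j(a) = 115/7 (j(a) = -8 + (98 - 1*(-73))/7 = -8 + (98 + 73)/7 = -8 + (⅐)*171 = -8 + 171/7 = 115/7)
(24195 + j(-77))/(-23598 - 37430) = (24195 + 115/7)/(-23598 - 37430) = (169480/7)/(-61028) = (169480/7)*(-1/61028) = -2230/5621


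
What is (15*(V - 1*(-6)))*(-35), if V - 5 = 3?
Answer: -7350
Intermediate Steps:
V = 8 (V = 5 + 3 = 8)
(15*(V - 1*(-6)))*(-35) = (15*(8 - 1*(-6)))*(-35) = (15*(8 + 6))*(-35) = (15*14)*(-35) = 210*(-35) = -7350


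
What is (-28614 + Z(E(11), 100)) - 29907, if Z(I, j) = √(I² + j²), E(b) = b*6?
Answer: -58521 + 2*√3589 ≈ -58401.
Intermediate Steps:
E(b) = 6*b
(-28614 + Z(E(11), 100)) - 29907 = (-28614 + √((6*11)² + 100²)) - 29907 = (-28614 + √(66² + 10000)) - 29907 = (-28614 + √(4356 + 10000)) - 29907 = (-28614 + √14356) - 29907 = (-28614 + 2*√3589) - 29907 = -58521 + 2*√3589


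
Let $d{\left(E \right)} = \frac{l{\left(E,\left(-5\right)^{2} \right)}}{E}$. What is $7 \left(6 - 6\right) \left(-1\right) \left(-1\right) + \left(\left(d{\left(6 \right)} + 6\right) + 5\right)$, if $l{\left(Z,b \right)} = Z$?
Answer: $12$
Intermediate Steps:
$d{\left(E \right)} = 1$ ($d{\left(E \right)} = \frac{E}{E} = 1$)
$7 \left(6 - 6\right) \left(-1\right) \left(-1\right) + \left(\left(d{\left(6 \right)} + 6\right) + 5\right) = 7 \left(6 - 6\right) \left(-1\right) \left(-1\right) + \left(\left(1 + 6\right) + 5\right) = 7 \left(6 - 6\right) \left(-1\right) \left(-1\right) + \left(7 + 5\right) = 7 \cdot 0 \left(-1\right) \left(-1\right) + 12 = 7 \cdot 0 \left(-1\right) + 12 = 7 \cdot 0 + 12 = 0 + 12 = 12$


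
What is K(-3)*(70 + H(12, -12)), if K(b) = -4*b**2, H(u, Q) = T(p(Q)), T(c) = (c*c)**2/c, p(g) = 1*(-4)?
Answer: -216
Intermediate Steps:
p(g) = -4
T(c) = c**3 (T(c) = (c**2)**2/c = c**4/c = c**3)
H(u, Q) = -64 (H(u, Q) = (-4)**3 = -64)
K(-3)*(70 + H(12, -12)) = (-4*(-3)**2)*(70 - 64) = -4*9*6 = -36*6 = -216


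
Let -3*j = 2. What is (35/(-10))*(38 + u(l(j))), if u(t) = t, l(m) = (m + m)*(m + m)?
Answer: -1253/9 ≈ -139.22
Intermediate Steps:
j = -⅔ (j = -⅓*2 = -⅔ ≈ -0.66667)
l(m) = 4*m² (l(m) = (2*m)*(2*m) = 4*m²)
(35/(-10))*(38 + u(l(j))) = (35/(-10))*(38 + 4*(-⅔)²) = (35*(-⅒))*(38 + 4*(4/9)) = -7*(38 + 16/9)/2 = -7/2*358/9 = -1253/9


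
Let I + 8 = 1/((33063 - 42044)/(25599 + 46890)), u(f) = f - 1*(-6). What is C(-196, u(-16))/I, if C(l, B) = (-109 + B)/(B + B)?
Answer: -1068739/2886740 ≈ -0.37022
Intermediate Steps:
u(f) = 6 + f (u(f) = f + 6 = 6 + f)
C(l, B) = (-109 + B)/(2*B) (C(l, B) = (-109 + B)/((2*B)) = (-109 + B)*(1/(2*B)) = (-109 + B)/(2*B))
I = -144337/8981 (I = -8 + 1/((33063 - 42044)/(25599 + 46890)) = -8 + 1/(-8981/72489) = -8 - 72489/8981 = -144337/8981 ≈ -16.071)
C(-196, u(-16))/I = ((-109 + (6 - 16))/(2*(6 - 16)))/(-144337/8981) = ((½)*(-109 - 10)/(-10))*(-8981/144337) = ((½)*(-⅒)*(-119))*(-8981/144337) = (119/20)*(-8981/144337) = -1068739/2886740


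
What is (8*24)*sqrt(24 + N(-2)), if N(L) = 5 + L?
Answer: 576*sqrt(3) ≈ 997.66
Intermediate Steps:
(8*24)*sqrt(24 + N(-2)) = (8*24)*sqrt(24 + (5 - 2)) = 192*sqrt(24 + 3) = 192*sqrt(27) = 192*(3*sqrt(3)) = 576*sqrt(3)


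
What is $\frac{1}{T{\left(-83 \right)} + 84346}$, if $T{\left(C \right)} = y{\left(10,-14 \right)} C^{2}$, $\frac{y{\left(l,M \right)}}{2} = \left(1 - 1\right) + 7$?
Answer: $\frac{1}{180792} \approx 5.5312 \cdot 10^{-6}$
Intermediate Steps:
$y{\left(l,M \right)} = 14$ ($y{\left(l,M \right)} = 2 \left(\left(1 - 1\right) + 7\right) = 2 \left(0 + 7\right) = 2 \cdot 7 = 14$)
$T{\left(C \right)} = 14 C^{2}$
$\frac{1}{T{\left(-83 \right)} + 84346} = \frac{1}{14 \left(-83\right)^{2} + 84346} = \frac{1}{14 \cdot 6889 + 84346} = \frac{1}{96446 + 84346} = \frac{1}{180792}$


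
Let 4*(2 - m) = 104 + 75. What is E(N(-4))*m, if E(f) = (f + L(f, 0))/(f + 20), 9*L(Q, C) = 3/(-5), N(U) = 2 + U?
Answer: 589/120 ≈ 4.9083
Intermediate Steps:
L(Q, C) = -1/15 (L(Q, C) = (3/(-5))/9 = (3*(-⅕))/9 = (⅑)*(-⅗) = -1/15)
m = -171/4 (m = 2 - (104 + 75)/4 = 2 - ¼*179 = 2 - 179/4 = -171/4 ≈ -42.750)
E(f) = (-1/15 + f)/(20 + f) (E(f) = (f - 1/15)/(f + 20) = (-1/15 + f)/(20 + f))
E(N(-4))*m = ((-1/15 + (2 - 4))/(20 + (2 - 4)))*(-171/4) = ((-1/15 - 2)/(20 - 2))*(-171/4) = (-31/15/18)*(-171/4) = ((1/18)*(-31/15))*(-171/4) = -31/270*(-171/4) = 589/120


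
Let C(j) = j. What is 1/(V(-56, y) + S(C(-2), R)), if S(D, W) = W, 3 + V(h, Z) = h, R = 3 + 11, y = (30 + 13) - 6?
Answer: -1/45 ≈ -0.022222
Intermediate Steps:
y = 37 (y = 43 - 6 = 37)
R = 14
V(h, Z) = -3 + h
1/(V(-56, y) + S(C(-2), R)) = 1/((-3 - 56) + 14) = 1/(-59 + 14) = 1/(-45) = -1/45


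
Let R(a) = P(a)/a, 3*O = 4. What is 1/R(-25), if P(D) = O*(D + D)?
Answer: 3/8 ≈ 0.37500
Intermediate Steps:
O = 4/3 (O = (⅓)*4 = 4/3 ≈ 1.3333)
P(D) = 8*D/3 (P(D) = 4*(D + D)/3 = 4*(2*D)/3 = 8*D/3)
R(a) = 8/3 (R(a) = (8*a/3)/a = 8/3)
1/R(-25) = 1/(8/3) = 3/8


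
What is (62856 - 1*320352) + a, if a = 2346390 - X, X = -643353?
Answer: 2732247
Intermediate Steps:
a = 2989743 (a = 2346390 - 1*(-643353) = 2346390 + 643353 = 2989743)
(62856 - 1*320352) + a = (62856 - 1*320352) + 2989743 = (62856 - 320352) + 2989743 = -257496 + 2989743 = 2732247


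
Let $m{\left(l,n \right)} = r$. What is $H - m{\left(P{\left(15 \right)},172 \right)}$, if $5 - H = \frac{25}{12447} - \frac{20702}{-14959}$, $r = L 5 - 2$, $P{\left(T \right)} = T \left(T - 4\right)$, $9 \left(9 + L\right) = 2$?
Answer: $\frac{9217188257}{186194673} \approx 49.503$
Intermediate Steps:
$L = - \frac{79}{9}$ ($L = -9 + \frac{1}{9} \cdot 2 = -9 + \frac{2}{9} = - \frac{79}{9} \approx -8.7778$)
$P{\left(T \right)} = T \left(-4 + T\right)$
$r = - \frac{413}{9}$ ($r = \left(- \frac{79}{9}\right) 5 - 2 = - \frac{395}{9} - 2 = - \frac{413}{9} \approx -45.889$)
$m{\left(l,n \right)} = - \frac{413}{9}$
$H = \frac{672921596}{186194673}$ ($H = 5 - \left(\frac{25}{12447} - \frac{20702}{-14959}\right) = 5 - \left(25 \cdot \frac{1}{12447} - - \frac{20702}{14959}\right) = 5 - \left(\frac{25}{12447} + \frac{20702}{14959}\right) = 5 - \frac{258051769}{186194673} = \frac{672921596}{186194673} \approx 3.6141$)
$H - m{\left(P{\left(15 \right)},172 \right)} = \frac{672921596}{186194673} - - \frac{413}{9} = \frac{672921596}{186194673} + \frac{413}{9} = \frac{9217188257}{186194673}$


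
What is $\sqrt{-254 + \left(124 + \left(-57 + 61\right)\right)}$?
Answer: $3 i \sqrt{14} \approx 11.225 i$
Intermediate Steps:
$\sqrt{-254 + \left(124 + \left(-57 + 61\right)\right)} = \sqrt{-254 + \left(124 + 4\right)} = \sqrt{-254 + 128} = \sqrt{-126} = 3 i \sqrt{14}$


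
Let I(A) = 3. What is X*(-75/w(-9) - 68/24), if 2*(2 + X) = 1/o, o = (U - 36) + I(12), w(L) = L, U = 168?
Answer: -5929/540 ≈ -10.980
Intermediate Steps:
o = 135 (o = (168 - 36) + 3 = 132 + 3 = 135)
X = -539/270 (X = -2 + (½)/135 = -2 + (½)*(1/135) = -2 + 1/270 = -539/270 ≈ -1.9963)
X*(-75/w(-9) - 68/24) = -539*(-75/(-9) - 68/24)/270 = -539*(-75*(-⅑) - 68*1/24)/270 = -539*(25/3 - 17/6)/270 = -539/270*11/2 = -5929/540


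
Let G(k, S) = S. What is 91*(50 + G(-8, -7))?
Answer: 3913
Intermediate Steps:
91*(50 + G(-8, -7)) = 91*(50 - 7) = 91*43 = 3913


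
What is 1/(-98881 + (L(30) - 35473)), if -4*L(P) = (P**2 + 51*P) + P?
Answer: -1/134969 ≈ -7.4091e-6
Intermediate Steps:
L(P) = -13*P - P**2/4 (L(P) = -((P**2 + 51*P) + P)/4 = -(P**2 + 52*P)/4 = -13*P - P**2/4)
1/(-98881 + (L(30) - 35473)) = 1/(-98881 + (-1/4*30*(52 + 30) - 35473)) = 1/(-98881 + (-1/4*30*82 - 35473)) = 1/(-98881 + (-615 - 35473)) = 1/(-98881 - 36088) = 1/(-134969) = -1/134969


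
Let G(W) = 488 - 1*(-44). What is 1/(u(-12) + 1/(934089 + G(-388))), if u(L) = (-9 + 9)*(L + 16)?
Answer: 934621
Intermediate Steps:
u(L) = 0 (u(L) = 0*(16 + L) = 0)
G(W) = 532 (G(W) = 488 + 44 = 532)
1/(u(-12) + 1/(934089 + G(-388))) = 1/(0 + 1/(934089 + 532)) = 1/(0 + 1/934621) = 1/(1/934621) = 934621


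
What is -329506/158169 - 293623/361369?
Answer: -165515310001/57157373361 ≈ -2.8958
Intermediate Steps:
-329506/158169 - 293623/361369 = -165515310001/57157373361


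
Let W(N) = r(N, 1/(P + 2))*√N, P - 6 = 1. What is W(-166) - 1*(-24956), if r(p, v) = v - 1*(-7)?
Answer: 24956 + 64*I*√166/9 ≈ 24956.0 + 91.62*I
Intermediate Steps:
P = 7 (P = 6 + 1 = 7)
r(p, v) = 7 + v (r(p, v) = v + 7 = 7 + v)
W(N) = 64*√N/9 (W(N) = (7 + 1/(7 + 2))*√N = (7 + 1/9)*√N = (7 + ⅑)*√N = 64*√N/9)
W(-166) - 1*(-24956) = 64*√(-166)/9 - 1*(-24956) = 64*(I*√166)/9 + 24956 = 64*I*√166/9 + 24956 = 24956 + 64*I*√166/9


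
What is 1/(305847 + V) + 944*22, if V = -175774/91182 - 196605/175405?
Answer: 10158875875642647343/489160047864179 ≈ 20768.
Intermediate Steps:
V = -4875847558/1599377871 (V = -175774*1/91182 - 196605*1/175405 = -87887/45591 - 39321/35081 = -4875847558/1599377871 ≈ -3.0486)
1/(305847 + V) + 944*22 = 1/(305847 - 4875847558/1599377871) + 944*22 = 1/(489160047864179/1599377871) + 20768 = 1599377871/489160047864179 + 20768 = 10158875875642647343/489160047864179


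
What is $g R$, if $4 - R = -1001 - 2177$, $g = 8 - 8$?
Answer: $0$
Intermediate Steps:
$g = 0$ ($g = 8 - 8 = 0$)
$R = 3182$ ($R = 4 - \left(-1001 - 2177\right) = 4 - -3178 = 4 + 3178 = 3182$)
$g R = 0 \cdot 3182 = 0$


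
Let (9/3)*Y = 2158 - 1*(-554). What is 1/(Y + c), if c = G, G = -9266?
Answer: -1/8362 ≈ -0.00011959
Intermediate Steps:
c = -9266
Y = 904 (Y = (2158 - 1*(-554))/3 = (2158 + 554)/3 = (⅓)*2712 = 904)
1/(Y + c) = 1/(904 - 9266) = 1/(-8362) = -1/8362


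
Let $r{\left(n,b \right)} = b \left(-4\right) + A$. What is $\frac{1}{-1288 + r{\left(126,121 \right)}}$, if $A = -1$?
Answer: $- \frac{1}{1773} \approx -0.00056402$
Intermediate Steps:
$r{\left(n,b \right)} = -1 - 4 b$ ($r{\left(n,b \right)} = b \left(-4\right) - 1 = - 4 b - 1 = -1 - 4 b$)
$\frac{1}{-1288 + r{\left(126,121 \right)}} = \frac{1}{-1288 - 485} = \frac{1}{-1773} = - \frac{1}{1773}$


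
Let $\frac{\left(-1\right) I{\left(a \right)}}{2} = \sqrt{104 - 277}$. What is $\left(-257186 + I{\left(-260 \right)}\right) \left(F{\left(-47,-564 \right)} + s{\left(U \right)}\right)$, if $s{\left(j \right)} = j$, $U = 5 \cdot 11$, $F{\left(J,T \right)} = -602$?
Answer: $140680742 + 1094 i \sqrt{173} \approx 1.4068 \cdot 10^{8} + 14389.0 i$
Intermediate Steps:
$U = 55$
$I{\left(a \right)} = - 2 i \sqrt{173}$ ($I{\left(a \right)} = - 2 \sqrt{104 - 277} = - 2 \sqrt{-173} = - 2 i \sqrt{173}$)
$\left(-257186 + I{\left(-260 \right)}\right) \left(F{\left(-47,-564 \right)} + s{\left(U \right)}\right) = \left(-257186 - 2 i \sqrt{173}\right) \left(-602 + 55\right) = \left(-257186 - 2 i \sqrt{173}\right) \left(-547\right) = 140680742 + 1094 i \sqrt{173}$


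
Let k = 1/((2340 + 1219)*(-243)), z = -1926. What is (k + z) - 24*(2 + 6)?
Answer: -1831724767/864837 ≈ -2118.0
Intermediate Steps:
k = -1/864837 (k = -1/243/3559 = (1/3559)*(-1/243) = -1/864837 ≈ -1.1563e-6)
(k + z) - 24*(2 + 6) = (-1/864837 - 1926) - 24*(2 + 6) = -1665676063/864837 - 24*8 = -1665676063/864837 - 192 = -1831724767/864837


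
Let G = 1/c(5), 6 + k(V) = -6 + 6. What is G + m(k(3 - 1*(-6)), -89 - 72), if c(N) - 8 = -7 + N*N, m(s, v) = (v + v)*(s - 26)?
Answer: 267905/26 ≈ 10304.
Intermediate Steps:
k(V) = -6 (k(V) = -6 + (-6 + 6) = -6 + 0 = -6)
m(s, v) = 2*v*(-26 + s) (m(s, v) = (2*v)*(-26 + s) = 2*v*(-26 + s))
c(N) = 1 + N² (c(N) = 8 + (-7 + N*N) = 8 + (-7 + N²) = 1 + N²)
G = 1/26 (G = 1/(1 + 5²) = 1/(1 + 25) = 1/26 ≈ 0.038462)
G + m(k(3 - 1*(-6)), -89 - 72) = 1/26 + 2*(-89 - 72)*(-26 - 6) = 1/26 + 2*(-161)*(-32) = 1/26 + 10304 = 267905/26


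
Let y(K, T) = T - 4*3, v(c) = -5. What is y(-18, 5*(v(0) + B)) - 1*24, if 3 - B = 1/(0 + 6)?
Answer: -281/6 ≈ -46.833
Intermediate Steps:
B = 17/6 (B = 3 - 1/(0 + 6) = 3 - 1/6 = 3 - 1*⅙ = 3 - ⅙ = 17/6 ≈ 2.8333)
y(K, T) = -12 + T (y(K, T) = T - 12 = -12 + T)
y(-18, 5*(v(0) + B)) - 1*24 = (-12 + 5*(-5 + 17/6)) - 1*24 = (-12 + 5*(-13/6)) - 24 = (-12 - 65/6) - 24 = -137/6 - 24 = -281/6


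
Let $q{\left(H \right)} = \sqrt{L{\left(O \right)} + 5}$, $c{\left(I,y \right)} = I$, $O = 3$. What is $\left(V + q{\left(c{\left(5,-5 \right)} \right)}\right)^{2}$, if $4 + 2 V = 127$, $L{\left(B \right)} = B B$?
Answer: $\frac{15185}{4} + 123 \sqrt{14} \approx 4256.5$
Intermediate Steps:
$L{\left(B \right)} = B^{2}$
$q{\left(H \right)} = \sqrt{14}$ ($q{\left(H \right)} = \sqrt{3^{2} + 5} = \sqrt{9 + 5} = \sqrt{14}$)
$V = \frac{123}{2}$ ($V = -2 + \frac{1}{2} \cdot 127 = -2 + \frac{127}{2} = \frac{123}{2} \approx 61.5$)
$\left(V + q{\left(c{\left(5,-5 \right)} \right)}\right)^{2} = \left(\frac{123}{2} + \sqrt{14}\right)^{2}$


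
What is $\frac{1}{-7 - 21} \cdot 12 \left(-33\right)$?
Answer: $\frac{99}{7} \approx 14.143$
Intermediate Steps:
$\frac{1}{-7 - 21} \cdot 12 \left(-33\right) = \frac{1}{-28} \cdot 12 \left(-33\right) = \left(- \frac{1}{28}\right) 12 \left(-33\right) = \left(- \frac{3}{7}\right) \left(-33\right) = \frac{99}{7}$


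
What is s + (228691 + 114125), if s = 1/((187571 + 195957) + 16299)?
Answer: 137067092833/399827 ≈ 3.4282e+5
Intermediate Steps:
s = 1/399827 (s = 1/(383528 + 16299) = 1/399827 ≈ 2.5011e-6)
s + (228691 + 114125) = 1/399827 + (228691 + 114125) = 1/399827 + 342816 = 137067092833/399827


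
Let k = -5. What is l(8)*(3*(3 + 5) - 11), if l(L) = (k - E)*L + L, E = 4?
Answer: -832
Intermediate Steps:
l(L) = -8*L (l(L) = (-5 - 1*4)*L + L = (-5 - 4)*L + L = -9*L + L = -8*L)
l(8)*(3*(3 + 5) - 11) = (-8*8)*(3*(3 + 5) - 11) = -64*(3*8 - 11) = -64*(24 - 11) = -64*13 = -832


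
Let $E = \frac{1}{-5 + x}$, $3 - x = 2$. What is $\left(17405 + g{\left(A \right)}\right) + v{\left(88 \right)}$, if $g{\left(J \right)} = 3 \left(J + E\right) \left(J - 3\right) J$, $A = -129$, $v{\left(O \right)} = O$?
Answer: $-6585114$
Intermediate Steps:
$x = 1$ ($x = 3 - 2 = 1$)
$E = - \frac{1}{4}$ ($E = \frac{1}{-5 + 1} = \frac{1}{-4} = - \frac{1}{4} \approx -0.25$)
$g{\left(J \right)} = 3 J \left(-3 + J\right) \left(- \frac{1}{4} + J\right)$ ($g{\left(J \right)} = 3 \left(J - \frac{1}{4}\right) \left(J - 3\right) J = 3 \left(- \frac{1}{4} + J\right) \left(-3 + J\right) J = 3 \left(-3 + J\right) \left(- \frac{1}{4} + J\right) J = 3 J \left(-3 + J\right) \left(- \frac{1}{4} + J\right)$)
$\left(17405 + g{\left(A \right)}\right) + v{\left(88 \right)} = \left(17405 + \frac{3}{4} \left(-129\right) \left(3 - -1677 + 4 \left(-129\right)^{2}\right)\right) + 88 = \left(17405 + \frac{3}{4} \left(-129\right) \left(3 + 1677 + 4 \cdot 16641\right)\right) + 88 = \left(17405 + \frac{3}{4} \left(-129\right) \left(3 + 1677 + 66564\right)\right) + 88 = \left(17405 + \frac{3}{4} \left(-129\right) 68244\right) + 88 = \left(17405 - 6602607\right) + 88 = -6585202 + 88 = -6585114$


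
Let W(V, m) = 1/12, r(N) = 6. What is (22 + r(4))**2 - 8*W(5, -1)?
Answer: 2350/3 ≈ 783.33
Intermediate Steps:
W(V, m) = 1/12
(22 + r(4))**2 - 8*W(5, -1) = (22 + 6)**2 - 8/12 = 28**2 - 1*2/3 = 784 - 2/3 = 2350/3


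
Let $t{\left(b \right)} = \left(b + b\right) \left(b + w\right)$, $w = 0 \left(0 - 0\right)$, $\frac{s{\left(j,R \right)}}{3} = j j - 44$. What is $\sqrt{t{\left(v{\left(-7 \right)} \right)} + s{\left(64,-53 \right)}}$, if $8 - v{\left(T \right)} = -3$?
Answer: $\sqrt{12398} \approx 111.35$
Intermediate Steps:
$v{\left(T \right)} = 11$ ($v{\left(T \right)} = 8 - -3 = 8 + 3 = 11$)
$s{\left(j,R \right)} = -132 + 3 j^{2}$ ($s{\left(j,R \right)} = 3 \left(j j - 44\right) = 3 \left(j^{2} - 44\right) = 3 \left(-44 + j^{2}\right) = -132 + 3 j^{2}$)
$w = 0$ ($w = 0 \left(0 + 0\right) = 0 \cdot 0 = 0$)
$t{\left(b \right)} = 2 b^{2}$ ($t{\left(b \right)} = \left(b + b\right) \left(b + 0\right) = 2 b b = 2 b^{2}$)
$\sqrt{t{\left(v{\left(-7 \right)} \right)} + s{\left(64,-53 \right)}} = \sqrt{2 \cdot 11^{2} - \left(132 - 3 \cdot 64^{2}\right)} = \sqrt{2 \cdot 121 + \left(-132 + 3 \cdot 4096\right)} = \sqrt{242 + \left(-132 + 12288\right)} = \sqrt{242 + 12156} = \sqrt{12398}$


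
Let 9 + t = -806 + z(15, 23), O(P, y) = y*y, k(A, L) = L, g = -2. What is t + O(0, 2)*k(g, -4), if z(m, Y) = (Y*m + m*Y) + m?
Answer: -126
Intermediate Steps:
O(P, y) = y²
z(m, Y) = m + 2*Y*m (z(m, Y) = (Y*m + Y*m) + m = 2*Y*m + m = m + 2*Y*m)
t = -110 (t = -9 + (-806 + 15*(1 + 2*23)) = -9 + (-806 + 15*(1 + 46)) = -9 + (-806 + 15*47) = -9 + (-806 + 705) = -9 - 101 = -110)
t + O(0, 2)*k(g, -4) = -110 + 2²*(-4) = -110 + 4*(-4) = -110 - 16 = -126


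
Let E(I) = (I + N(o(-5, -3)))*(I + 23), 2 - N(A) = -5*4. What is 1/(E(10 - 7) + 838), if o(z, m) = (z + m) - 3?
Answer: 1/1488 ≈ 0.00067204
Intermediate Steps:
o(z, m) = -3 + m + z (o(z, m) = (m + z) - 3 = -3 + m + z)
N(A) = 22 (N(A) = 2 - (-5)*4 = 2 - 1*(-20) = 2 + 20 = 22)
E(I) = (22 + I)*(23 + I) (E(I) = (I + 22)*(I + 23) = (22 + I)*(23 + I))
1/(E(10 - 7) + 838) = 1/((506 + (10 - 7)² + 45*(10 - 7)) + 838) = 1/((506 + 3² + 45*3) + 838) = 1/((506 + 9 + 135) + 838) = 1/(650 + 838) = 1/1488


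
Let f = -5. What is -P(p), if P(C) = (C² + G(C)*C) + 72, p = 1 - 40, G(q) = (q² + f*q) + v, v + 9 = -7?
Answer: 64707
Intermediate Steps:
v = -16 (v = -9 - 7 = -16)
G(q) = -16 + q² - 5*q (G(q) = (q² - 5*q) - 16 = -16 + q² - 5*q)
p = -39
P(C) = 72 + C² + C*(-16 + C² - 5*C) (P(C) = (C² + (-16 + C² - 5*C)*C) + 72 = (C² + C*(-16 + C² - 5*C)) + 72 = 72 + C² + C*(-16 + C² - 5*C))
-P(p) = -(72 + (-39)³ - 16*(-39) - 4*(-39)²) = -(72 - 59319 + 624 - 4*1521) = -(72 - 59319 + 624 - 6084) = -1*(-64707) = 64707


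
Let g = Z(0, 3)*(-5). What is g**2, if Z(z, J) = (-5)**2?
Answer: 15625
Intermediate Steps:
Z(z, J) = 25
g = -125 (g = 25*(-5) = -125)
g**2 = (-125)**2 = 15625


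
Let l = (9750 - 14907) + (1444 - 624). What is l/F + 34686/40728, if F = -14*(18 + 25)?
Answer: 16459859/2043188 ≈ 8.0560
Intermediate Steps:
F = -602 (F = -14*43 = -602)
l = -4337 (l = -5157 + 820 = -4337)
l/F + 34686/40728 = -4337/(-602) + 34686/40728 = -4337*(-1/602) + 34686*(1/40728) = 4337/602 + 5781/6788 = 16459859/2043188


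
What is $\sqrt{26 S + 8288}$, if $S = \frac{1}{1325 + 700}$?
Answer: $\frac{\sqrt{16783226}}{45} \approx 91.039$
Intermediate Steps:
$S = \frac{1}{2025} \approx 0.00049383$
$\sqrt{26 S + 8288} = \sqrt{26 \cdot \frac{1}{2025} + 8288} = \sqrt{\frac{26}{2025} + 8288} = \sqrt{\frac{16783226}{2025}} = \frac{\sqrt{16783226}}{45}$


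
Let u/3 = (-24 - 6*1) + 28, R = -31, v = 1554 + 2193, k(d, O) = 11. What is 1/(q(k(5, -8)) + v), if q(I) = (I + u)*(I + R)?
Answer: 1/3647 ≈ 0.00027420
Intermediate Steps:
v = 3747
u = -6 (u = 3*((-24 - 6*1) + 28) = 3*((-24 - 6) + 28) = 3*(-30 + 28) = 3*(-2) = -6)
q(I) = (-31 + I)*(-6 + I) (q(I) = (I - 6)*(I - 31) = (-6 + I)*(-31 + I) = (-31 + I)*(-6 + I))
1/(q(k(5, -8)) + v) = 1/((186 + 11**2 - 37*11) + 3747) = 1/((186 + 121 - 407) + 3747) = 1/(-100 + 3747) = 1/3647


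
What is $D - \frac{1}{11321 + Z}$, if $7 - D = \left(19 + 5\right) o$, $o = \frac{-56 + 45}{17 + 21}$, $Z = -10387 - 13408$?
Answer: $\frac{3305629}{237006} \approx 13.947$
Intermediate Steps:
$Z = -23795$ ($Z = -10387 - 13408 = -23795$)
$o = - \frac{11}{38} \approx -0.28947$
$D = \frac{265}{19}$ ($D = 7 - \left(19 + 5\right) \left(- \frac{11}{38}\right) = 7 - 24 \left(- \frac{11}{38}\right) = 7 - - \frac{132}{19} = 7 + \frac{132}{19} = \frac{265}{19} \approx 13.947$)
$D - \frac{1}{11321 + Z} = \frac{265}{19} - \frac{1}{11321 - 23795} = \frac{265}{19} - \frac{1}{-12474} = \frac{265}{19} - - \frac{1}{12474} = \frac{265}{19} + \frac{1}{12474} = \frac{3305629}{237006}$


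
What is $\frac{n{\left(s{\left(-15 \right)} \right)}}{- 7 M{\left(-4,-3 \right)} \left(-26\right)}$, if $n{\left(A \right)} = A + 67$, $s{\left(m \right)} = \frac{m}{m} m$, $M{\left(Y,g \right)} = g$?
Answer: $- \frac{2}{21} \approx -0.095238$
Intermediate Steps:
$s{\left(m \right)} = m$ ($s{\left(m \right)} = 1 m = m$)
$n{\left(A \right)} = 67 + A$
$\frac{n{\left(s{\left(-15 \right)} \right)}}{- 7 M{\left(-4,-3 \right)} \left(-26\right)} = \frac{67 - 15}{\left(-7\right) \left(-3\right) \left(-26\right)} = \frac{52}{21 \left(-26\right)} = \frac{52}{-546} = 52 \left(- \frac{1}{546}\right) = - \frac{2}{21}$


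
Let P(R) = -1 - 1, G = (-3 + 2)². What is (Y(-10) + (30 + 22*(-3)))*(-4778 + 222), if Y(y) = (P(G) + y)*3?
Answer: 328032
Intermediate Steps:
G = 1 (G = (-1)² = 1)
P(R) = -2
Y(y) = -6 + 3*y (Y(y) = (-2 + y)*3 = -6 + 3*y)
(Y(-10) + (30 + 22*(-3)))*(-4778 + 222) = ((-6 + 3*(-10)) + (30 + 22*(-3)))*(-4778 + 222) = ((-6 - 30) + (30 - 66))*(-4556) = (-36 - 36)*(-4556) = -72*(-4556) = 328032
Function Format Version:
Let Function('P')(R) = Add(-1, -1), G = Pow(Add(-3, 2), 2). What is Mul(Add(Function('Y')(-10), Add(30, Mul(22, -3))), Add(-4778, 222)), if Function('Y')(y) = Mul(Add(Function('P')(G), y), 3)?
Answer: 328032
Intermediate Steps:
G = 1 (G = Pow(-1, 2) = 1)
Function('P')(R) = -2
Function('Y')(y) = Add(-6, Mul(3, y)) (Function('Y')(y) = Mul(Add(-2, y), 3) = Add(-6, Mul(3, y)))
Mul(Add(Function('Y')(-10), Add(30, Mul(22, -3))), Add(-4778, 222)) = Mul(Add(Add(-6, Mul(3, -10)), Add(30, Mul(22, -3))), Add(-4778, 222)) = Mul(Add(Add(-6, -30), Add(30, -66)), -4556) = Mul(Add(-36, -36), -4556) = Mul(-72, -4556) = 328032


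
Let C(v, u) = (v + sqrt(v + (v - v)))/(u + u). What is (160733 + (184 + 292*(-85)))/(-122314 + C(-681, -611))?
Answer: -12428970537881209/11170196080109705 + 83155267*I*sqrt(681)/11170196080109705 ≈ -1.1127 + 1.9427e-7*I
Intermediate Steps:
C(v, u) = (v + sqrt(v))/(2*u) (C(v, u) = (v + sqrt(v + 0))/((2*u)) = (v + sqrt(v))*(1/(2*u)) = (v + sqrt(v))/(2*u))
(160733 + (184 + 292*(-85)))/(-122314 + C(-681, -611)) = (160733 + (184 + 292*(-85)))/(-122314 + (1/2)*(-681 + sqrt(-681))/(-611)) = (160733 + (184 - 24820))/(-122314 + (1/2)*(-1/611)*(-681 + I*sqrt(681))) = (160733 - 24636)/(-122314 + (681/1222 - I*sqrt(681)/1222)) = 136097/(-149467027/1222 - I*sqrt(681)/1222)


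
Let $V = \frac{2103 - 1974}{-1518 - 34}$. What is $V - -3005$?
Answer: $\frac{4663631}{1552} \approx 3004.9$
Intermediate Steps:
$V = - \frac{129}{1552}$ ($V = \frac{2103 - 1974}{-1518 + \left(-1096 + 1062\right)} = \frac{129}{-1518 - 34} = \frac{129}{-1552} = 129 \left(- \frac{1}{1552}\right) = - \frac{129}{1552} \approx -0.083119$)
$V - -3005 = - \frac{129}{1552} - -3005 = - \frac{129}{1552} + 3005 = \frac{4663631}{1552}$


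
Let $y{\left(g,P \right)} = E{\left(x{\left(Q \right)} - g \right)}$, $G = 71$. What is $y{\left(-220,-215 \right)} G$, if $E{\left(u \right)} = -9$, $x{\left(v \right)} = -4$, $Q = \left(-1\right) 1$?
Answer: $-639$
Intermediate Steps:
$Q = -1$
$y{\left(g,P \right)} = -9$
$y{\left(-220,-215 \right)} G = \left(-9\right) 71 = -639$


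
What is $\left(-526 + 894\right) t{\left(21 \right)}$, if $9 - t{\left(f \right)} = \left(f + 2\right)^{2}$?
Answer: $-191360$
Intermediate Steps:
$t{\left(f \right)} = 9 - \left(2 + f\right)^{2}$ ($t{\left(f \right)} = 9 - \left(f + 2\right)^{2} = 9 - \left(2 + f\right)^{2}$)
$\left(-526 + 894\right) t{\left(21 \right)} = \left(-526 + 894\right) \left(9 - \left(2 + 21\right)^{2}\right) = 368 \left(9 - 23^{2}\right) = 368 \left(9 - 529\right) = 368 \left(-520\right) = -191360$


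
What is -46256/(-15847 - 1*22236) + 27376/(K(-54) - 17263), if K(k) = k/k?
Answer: -122044568/328694373 ≈ -0.37130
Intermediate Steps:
K(k) = 1
-46256/(-15847 - 1*22236) + 27376/(K(-54) - 17263) = -46256/(-15847 - 1*22236) + 27376/(1 - 17263) = -46256/(-15847 - 22236) + 27376/(-17262) = -46256/(-38083) + 27376*(-1/17262) = -46256*(-1/38083) - 13688/8631 = 46256/38083 - 13688/8631 = -122044568/328694373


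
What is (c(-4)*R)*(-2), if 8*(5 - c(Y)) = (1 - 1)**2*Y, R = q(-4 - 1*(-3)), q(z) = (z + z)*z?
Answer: -20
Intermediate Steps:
q(z) = 2*z**2 (q(z) = (2*z)*z = 2*z**2)
R = 2 (R = 2*(-4 - 1*(-3))**2 = 2*(-4 + 3)**2 = 2*(-1)**2 = 2*1 = 2)
c(Y) = 5 (c(Y) = 5 - (1 - 1)**2*Y/8 = 5 - 0**2*Y/8 = 5 - 0*Y = 5 - 1/8*0 = 5 + 0 = 5)
(c(-4)*R)*(-2) = (5*2)*(-2) = 10*(-2) = -20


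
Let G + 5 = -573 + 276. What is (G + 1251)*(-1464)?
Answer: -1389336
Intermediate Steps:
G = -302 (G = -5 + (-573 + 276) = -5 - 297 = -302)
(G + 1251)*(-1464) = (-302 + 1251)*(-1464) = 949*(-1464) = -1389336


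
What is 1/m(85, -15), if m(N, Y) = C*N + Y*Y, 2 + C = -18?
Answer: -1/1475 ≈ -0.00067797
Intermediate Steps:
C = -20 (C = -2 - 18 = -20)
m(N, Y) = Y**2 - 20*N (m(N, Y) = -20*N + Y*Y = -20*N + Y**2 = Y**2 - 20*N)
1/m(85, -15) = 1/((-15)**2 - 20*85) = 1/(225 - 1700) = 1/(-1475) = -1/1475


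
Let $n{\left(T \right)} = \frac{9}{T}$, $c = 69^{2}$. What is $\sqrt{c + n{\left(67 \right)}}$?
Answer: $\frac{6 \sqrt{593687}}{67} \approx 69.001$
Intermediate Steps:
$c = 4761$
$\sqrt{c + n{\left(67 \right)}} = \sqrt{4761 + \frac{9}{67}} = \sqrt{\frac{318996}{67}} = \frac{6 \sqrt{593687}}{67}$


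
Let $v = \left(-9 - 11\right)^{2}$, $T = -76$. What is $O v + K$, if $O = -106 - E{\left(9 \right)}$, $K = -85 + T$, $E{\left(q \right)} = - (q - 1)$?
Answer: $-39361$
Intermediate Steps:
$E{\left(q \right)} = 1 - q$ ($E{\left(q \right)} = - (q - 1) = - (-1 + q) = 1 - q$)
$K = -161$ ($K = -85 - 76 = -161$)
$O = -98$ ($O = -106 - \left(1 - 9\right) = -106 - -8 = -106 + 8 = -98$)
$v = 400$ ($v = \left(-20\right)^{2} = 400$)
$O v + K = \left(-98\right) 400 - 161 = -39200 - 161 = -39361$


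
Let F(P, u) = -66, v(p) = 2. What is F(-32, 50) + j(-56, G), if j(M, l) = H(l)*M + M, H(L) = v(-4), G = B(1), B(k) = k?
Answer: -234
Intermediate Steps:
G = 1
H(L) = 2
j(M, l) = 3*M (j(M, l) = 2*M + M = 3*M)
F(-32, 50) + j(-56, G) = -66 + 3*(-56) = -66 - 168 = -234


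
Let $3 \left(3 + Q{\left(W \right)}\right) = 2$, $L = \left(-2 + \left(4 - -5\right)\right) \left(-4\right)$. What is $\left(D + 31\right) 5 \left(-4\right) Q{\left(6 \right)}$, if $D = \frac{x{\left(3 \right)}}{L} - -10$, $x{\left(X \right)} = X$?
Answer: $\frac{5725}{3} \approx 1908.3$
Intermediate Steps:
$L = -28$ ($L = \left(-2 + \left(4 + 5\right)\right) \left(-4\right) = \left(-2 + 9\right) \left(-4\right) = 7 \left(-4\right) = -28$)
$Q{\left(W \right)} = - \frac{7}{3}$ ($Q{\left(W \right)} = -3 + \frac{1}{3} \cdot 2 = -3 + \frac{2}{3} = - \frac{7}{3}$)
$D = \frac{277}{28}$ ($D = \frac{3}{-28} - -10 = 3 \left(- \frac{1}{28}\right) + 10 = - \frac{3}{28} + 10 = \frac{277}{28} \approx 9.8929$)
$\left(D + 31\right) 5 \left(-4\right) Q{\left(6 \right)} = \left(\frac{277}{28} + 31\right) 5 \left(-4\right) \left(- \frac{7}{3}\right) = \frac{1145 \left(\left(-20\right) \left(- \frac{7}{3}\right)\right)}{28} = \frac{1145}{28} \cdot \frac{140}{3} = \frac{5725}{3}$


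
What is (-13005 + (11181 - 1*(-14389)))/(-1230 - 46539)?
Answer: -12565/47769 ≈ -0.26304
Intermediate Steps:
(-13005 + (11181 - 1*(-14389)))/(-1230 - 46539) = (-13005 + (11181 + 14389))/(-47769) = (-13005 + 25570)*(-1/47769) = 12565*(-1/47769) = -12565/47769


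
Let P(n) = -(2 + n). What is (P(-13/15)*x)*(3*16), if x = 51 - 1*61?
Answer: 544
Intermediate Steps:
x = -10 (x = 51 - 61 = -10)
P(n) = -2 - n
(P(-13/15)*x)*(3*16) = ((-2 - (-13)/15)*(-10))*(3*16) = ((-2 - (-13)/15)*(-10))*48 = ((-2 - 1*(-13/15))*(-10))*48 = ((-2 + 13/15)*(-10))*48 = -17/15*(-10)*48 = (34/3)*48 = 544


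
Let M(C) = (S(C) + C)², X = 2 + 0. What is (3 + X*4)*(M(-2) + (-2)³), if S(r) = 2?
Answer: -88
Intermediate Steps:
X = 2
M(C) = (2 + C)²
(3 + X*4)*(M(-2) + (-2)³) = (3 + 2*4)*((2 - 2)² + (-2)³) = (3 + 8)*(0² - 8) = 11*(0 - 8) = 11*(-8) = -88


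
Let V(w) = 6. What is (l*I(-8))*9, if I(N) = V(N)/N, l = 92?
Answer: -621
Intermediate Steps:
I(N) = 6/N
(l*I(-8))*9 = (92*(6/(-8)))*9 = (92*(6*(-⅛)))*9 = (92*(-¾))*9 = -69*9 = -621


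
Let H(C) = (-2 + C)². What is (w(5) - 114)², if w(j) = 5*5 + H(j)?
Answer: 6400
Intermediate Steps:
w(j) = 25 + (-2 + j)² (w(j) = 5*5 + (-2 + j)² = 25 + (-2 + j)²)
(w(5) - 114)² = ((25 + (-2 + 5)²) - 114)² = ((25 + 3²) - 114)² = ((25 + 9) - 114)² = (34 - 114)² = (-80)² = 6400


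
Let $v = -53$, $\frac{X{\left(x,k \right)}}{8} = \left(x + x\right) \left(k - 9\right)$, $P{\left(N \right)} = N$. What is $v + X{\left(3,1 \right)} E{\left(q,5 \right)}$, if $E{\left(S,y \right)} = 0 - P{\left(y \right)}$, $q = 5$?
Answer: $1867$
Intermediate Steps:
$X{\left(x,k \right)} = 16 x \left(-9 + k\right)$ ($X{\left(x,k \right)} = 8 \left(x + x\right) \left(k - 9\right) = 8 \cdot 2 x \left(-9 + k\right) = 16 x \left(-9 + k\right)$)
$E{\left(S,y \right)} = - y$ ($E{\left(S,y \right)} = 0 - y = - y$)
$v + X{\left(3,1 \right)} E{\left(q,5 \right)} = -53 + 16 \cdot 3 \left(-9 + 1\right) \left(\left(-1\right) 5\right) = -53 + 16 \cdot 3 \left(-8\right) \left(-5\right) = -53 - -1920 = -53 + 1920 = 1867$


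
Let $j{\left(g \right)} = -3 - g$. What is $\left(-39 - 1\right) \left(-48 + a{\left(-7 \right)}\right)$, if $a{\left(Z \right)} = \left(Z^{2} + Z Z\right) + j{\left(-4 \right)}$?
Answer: $-2040$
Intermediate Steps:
$a{\left(Z \right)} = 1 + 2 Z^{2}$ ($a{\left(Z \right)} = \left(Z^{2} + Z Z\right) - -1 = \left(Z^{2} + Z^{2}\right) + \left(-3 + 4\right) = 2 Z^{2} + 1 = 1 + 2 Z^{2}$)
$\left(-39 - 1\right) \left(-48 + a{\left(-7 \right)}\right) = \left(-39 - 1\right) \left(-48 + \left(1 + 2 \left(-7\right)^{2}\right)\right) = - 40 \left(-48 + \left(1 + 2 \cdot 49\right)\right) = - 40 \left(-48 + \left(1 + 98\right)\right) = - 40 \left(-48 + 99\right) = \left(-40\right) 51 = -2040$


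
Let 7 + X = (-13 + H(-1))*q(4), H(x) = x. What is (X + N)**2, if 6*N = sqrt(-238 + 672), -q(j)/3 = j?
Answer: (966 + sqrt(434))**2/36 ≈ 27051.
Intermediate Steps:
q(j) = -3*j
N = sqrt(434)/6 (N = sqrt(-238 + 672)/6 = sqrt(434)/6 ≈ 3.4721)
X = 161 (X = -7 + (-13 - 1)*(-3*4) = -7 - 14*(-12) = -7 + 168 = 161)
(X + N)**2 = (161 + sqrt(434)/6)**2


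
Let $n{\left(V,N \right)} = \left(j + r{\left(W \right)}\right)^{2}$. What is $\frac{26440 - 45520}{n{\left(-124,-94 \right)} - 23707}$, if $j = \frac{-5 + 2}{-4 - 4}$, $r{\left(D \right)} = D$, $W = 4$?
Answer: $\frac{135680}{168447} \approx 0.80548$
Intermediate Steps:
$j = \frac{3}{8}$ ($j = - \frac{3}{-8} = \left(-3\right) \left(- \frac{1}{8}\right) = \frac{3}{8} \approx 0.375$)
$n{\left(V,N \right)} = \frac{1225}{64}$ ($n{\left(V,N \right)} = \left(\frac{3}{8} + 4\right)^{2} = \left(\frac{35}{8}\right)^{2} = \frac{1225}{64}$)
$\frac{26440 - 45520}{n{\left(-124,-94 \right)} - 23707} = \frac{26440 - 45520}{\frac{1225}{64} - 23707} = - \frac{19080}{- \frac{1516023}{64}} = \left(-19080\right) \left(- \frac{64}{1516023}\right) = \frac{135680}{168447}$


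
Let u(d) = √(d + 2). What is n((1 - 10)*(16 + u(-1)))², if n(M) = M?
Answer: 23409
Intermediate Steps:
u(d) = √(2 + d)
n((1 - 10)*(16 + u(-1)))² = ((1 - 10)*(16 + √(2 - 1)))² = (-9*(16 + √1))² = (-9*(16 + 1))² = (-9*17)² = (-153)² = 23409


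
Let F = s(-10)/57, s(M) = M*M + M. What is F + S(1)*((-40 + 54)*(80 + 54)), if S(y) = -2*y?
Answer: -71258/19 ≈ -3750.4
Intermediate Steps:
s(M) = M + M² (s(M) = M² + M = M + M²)
F = 30/19 (F = -10*(1 - 10)/57 = -10*(-9)*(1/57) = 90*(1/57) = 30/19 ≈ 1.5789)
F + S(1)*((-40 + 54)*(80 + 54)) = 30/19 + (-2*1)*((-40 + 54)*(80 + 54)) = 30/19 - 28*134 = 30/19 - 2*1876 = 30/19 - 3752 = -71258/19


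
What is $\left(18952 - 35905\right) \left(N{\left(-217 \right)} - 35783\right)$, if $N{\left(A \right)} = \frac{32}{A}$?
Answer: $\frac{131639078679}{217} \approx 6.0663 \cdot 10^{8}$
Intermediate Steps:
$\left(18952 - 35905\right) \left(N{\left(-217 \right)} - 35783\right) = \left(18952 - 35905\right) \left(\frac{32}{-217} - 35783\right) = - 16953 \left(32 \left(- \frac{1}{217}\right) - 35783\right) = - 16953 \left(- \frac{32}{217} - 35783\right) = \left(-16953\right) \left(- \frac{7764943}{217}\right) = \frac{131639078679}{217}$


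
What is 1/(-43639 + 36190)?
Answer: -1/7449 ≈ -0.00013425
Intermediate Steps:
1/(-43639 + 36190) = 1/(-7449) = -1/7449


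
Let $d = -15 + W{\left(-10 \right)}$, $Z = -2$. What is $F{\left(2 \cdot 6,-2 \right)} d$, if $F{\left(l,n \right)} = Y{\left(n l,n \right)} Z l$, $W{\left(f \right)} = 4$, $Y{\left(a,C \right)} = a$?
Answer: $-6336$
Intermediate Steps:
$F{\left(l,n \right)} = - 2 n l^{2}$ ($F{\left(l,n \right)} = n l \left(-2\right) l = l n \left(-2\right) l = - 2 l n l = - 2 n l^{2}$)
$d = -11$ ($d = -15 + 4 = -11$)
$F{\left(2 \cdot 6,-2 \right)} d = \left(-2\right) \left(-2\right) \left(2 \cdot 6\right)^{2} \left(-11\right) = \left(-2\right) \left(-2\right) 12^{2} \left(-11\right) = \left(-2\right) \left(-2\right) 144 \left(-11\right) = 576 \left(-11\right) = -6336$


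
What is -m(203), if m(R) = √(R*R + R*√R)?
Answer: -√(41209 + 203*√203) ≈ -210.00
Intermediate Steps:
m(R) = √(R² + R^(3/2))
-m(203) = -√(203² + 203^(3/2)) = -√(41209 + 203*√203)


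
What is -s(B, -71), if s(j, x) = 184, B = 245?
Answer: -184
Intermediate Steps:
-s(B, -71) = -1*184 = -184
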